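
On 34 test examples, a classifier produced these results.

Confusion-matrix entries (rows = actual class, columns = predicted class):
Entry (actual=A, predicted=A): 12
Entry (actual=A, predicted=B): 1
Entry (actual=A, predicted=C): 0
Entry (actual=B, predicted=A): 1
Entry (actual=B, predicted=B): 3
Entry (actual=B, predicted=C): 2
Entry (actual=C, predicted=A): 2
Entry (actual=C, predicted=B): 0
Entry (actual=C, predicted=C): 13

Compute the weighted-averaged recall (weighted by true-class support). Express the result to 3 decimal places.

0.824

Per-class recall (TP/(TP+FN)):
  A: TP=12, FN=1+0=1 → 12/13 = 0.9231
  B: TP=3, FN=1+2=3 → 3/6 = 0.5000
  C: TP=13, FN=2+0=2 → 13/15 = 0.8667
Weighted-recall = Σ (supportᵢ/N)·recallᵢ with N=34: (13/34)·0.9231 + (6/34)·0.5000 + (15/34)·0.8667 = 0.824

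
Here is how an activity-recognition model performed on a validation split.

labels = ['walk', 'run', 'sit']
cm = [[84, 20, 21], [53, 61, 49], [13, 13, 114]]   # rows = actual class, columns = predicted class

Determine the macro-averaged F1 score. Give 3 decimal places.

Per-class F1 score (2·TP/(2·TP+FP+FN)):
  walk: TP=84, FP=53+13=66, FN=20+21=41 → 168/275 = 0.6109
  run: TP=61, FP=20+13=33, FN=53+49=102 → 122/257 = 0.4747
  sit: TP=114, FP=21+49=70, FN=13+13=26 → 228/324 = 0.7037
Macro-F1 score = mean = (0.6109 + 0.4747 + 0.7037) / 3 = 0.596

0.596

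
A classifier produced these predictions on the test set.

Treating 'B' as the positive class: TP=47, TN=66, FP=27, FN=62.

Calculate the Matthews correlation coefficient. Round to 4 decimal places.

MCC = (TP·TN − FP·FN) / √((TP+FP)(TP+FN)(TN+FP)(TN+FN))
Numerator = 47·66 − 27·62 = 1428
Denominator = √(74·109·93·128) = √96017664 = 9798.8603
MCC = 1428 / 9798.8603 = 0.1457

0.1457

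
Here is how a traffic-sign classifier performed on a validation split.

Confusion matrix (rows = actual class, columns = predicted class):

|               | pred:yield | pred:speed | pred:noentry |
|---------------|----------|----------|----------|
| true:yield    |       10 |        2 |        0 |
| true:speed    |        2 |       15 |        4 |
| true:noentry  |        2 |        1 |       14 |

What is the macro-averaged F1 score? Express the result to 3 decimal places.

Per-class F1 score (2·TP/(2·TP+FP+FN)):
  yield: TP=10, FP=2+2=4, FN=2+0=2 → 20/26 = 0.7692
  speed: TP=15, FP=2+1=3, FN=2+4=6 → 30/39 = 0.7692
  noentry: TP=14, FP=0+4=4, FN=2+1=3 → 28/35 = 0.8000
Macro-F1 score = mean = (0.7692 + 0.7692 + 0.8000) / 3 = 0.779

0.779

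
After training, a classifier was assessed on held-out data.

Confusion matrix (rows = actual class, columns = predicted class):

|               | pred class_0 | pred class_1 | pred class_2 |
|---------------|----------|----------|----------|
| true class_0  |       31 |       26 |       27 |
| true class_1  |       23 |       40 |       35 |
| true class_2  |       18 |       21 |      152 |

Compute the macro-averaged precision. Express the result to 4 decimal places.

Per-class precision (TP/(TP+FP)):
  class_0: TP=31, FP=23+18=41 → 31/72 = 0.43056
  class_1: TP=40, FP=26+21=47 → 40/87 = 0.45977
  class_2: TP=152, FP=27+35=62 → 152/214 = 0.71028
Macro-precision = mean = (0.43056 + 0.45977 + 0.71028) / 3 = 0.5335

0.5335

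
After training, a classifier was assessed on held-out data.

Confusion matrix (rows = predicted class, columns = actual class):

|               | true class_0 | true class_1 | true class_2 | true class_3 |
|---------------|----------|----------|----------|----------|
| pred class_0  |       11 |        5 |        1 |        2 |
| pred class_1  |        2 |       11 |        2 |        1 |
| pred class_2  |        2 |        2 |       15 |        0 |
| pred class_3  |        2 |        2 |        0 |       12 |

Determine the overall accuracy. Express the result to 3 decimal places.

Accuracy = trace / total = (11+11+15+12=49) / 70 = 49/70 = 0.700

0.700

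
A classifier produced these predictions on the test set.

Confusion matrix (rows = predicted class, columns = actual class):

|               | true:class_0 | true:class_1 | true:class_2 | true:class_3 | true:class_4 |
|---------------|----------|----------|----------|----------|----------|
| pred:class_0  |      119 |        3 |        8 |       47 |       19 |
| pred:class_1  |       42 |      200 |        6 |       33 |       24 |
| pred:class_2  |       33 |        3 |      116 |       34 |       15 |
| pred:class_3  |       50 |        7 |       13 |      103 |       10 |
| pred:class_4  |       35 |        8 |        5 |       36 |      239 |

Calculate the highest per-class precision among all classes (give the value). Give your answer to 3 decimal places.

Per-class precision (TP/(TP+FP)):
  class_0: TP=119, FP=3+8+47+19=77 → 119/196 = 0.6071
  class_1: TP=200, FP=42+6+33+24=105 → 200/305 = 0.6557
  class_2: TP=116, FP=33+3+34+15=85 → 116/201 = 0.5771
  class_3: TP=103, FP=50+7+13+10=80 → 103/183 = 0.5628
  class_4: TP=239, FP=35+8+5+36=84 → 239/323 = 0.7399
Highest is class 'class_4' with precision = 0.740.

0.740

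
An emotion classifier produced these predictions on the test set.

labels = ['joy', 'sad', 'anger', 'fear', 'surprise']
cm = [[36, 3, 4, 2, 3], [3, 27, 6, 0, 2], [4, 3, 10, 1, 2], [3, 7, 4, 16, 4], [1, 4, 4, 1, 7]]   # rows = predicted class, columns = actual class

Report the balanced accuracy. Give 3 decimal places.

Balanced accuracy = mean of per-class recall.
  joy: recall = 36/47 = 0.7660
  sad: recall = 27/44 = 0.6136
  anger: recall = 10/28 = 0.3571
  fear: recall = 16/20 = 0.8000
  surprise: recall = 7/18 = 0.3889
Mean = (0.7660 + 0.6136 + 0.3571 + 0.8000 + 0.3889) / 5 = 0.585

0.585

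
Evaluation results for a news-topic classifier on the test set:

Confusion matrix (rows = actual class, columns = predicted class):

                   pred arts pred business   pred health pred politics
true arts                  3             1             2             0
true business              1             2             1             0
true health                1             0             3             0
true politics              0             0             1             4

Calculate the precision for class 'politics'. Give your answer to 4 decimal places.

1.0000

One-vs-rest for 'politics': TP = diagonal; FP = other classes predicted 'politics'; FN = 'politics' predicted as other.
precision = TP/(TP+FP).
politics: TP=4, FP=0+0+0=0 → 4/4 = 1.00000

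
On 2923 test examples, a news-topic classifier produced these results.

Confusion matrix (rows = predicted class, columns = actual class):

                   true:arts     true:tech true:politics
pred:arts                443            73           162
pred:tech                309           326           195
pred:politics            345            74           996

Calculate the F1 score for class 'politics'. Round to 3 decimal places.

Take TP from the diagonal, FP from the rest of the 'politics' prediction marginal, FN from the rest of the 'politics' actual marginal.
F1 score = 2·TP/(2·TP+FP+FN).
politics: TP=996, FP=345+74=419, FN=162+195=357 → 1992/2768 = 0.7197

0.720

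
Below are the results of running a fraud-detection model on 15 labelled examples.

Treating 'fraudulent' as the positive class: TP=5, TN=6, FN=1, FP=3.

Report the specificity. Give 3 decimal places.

Specificity = TN/(TN+FP) = 6/(6+3) = 0.667

0.667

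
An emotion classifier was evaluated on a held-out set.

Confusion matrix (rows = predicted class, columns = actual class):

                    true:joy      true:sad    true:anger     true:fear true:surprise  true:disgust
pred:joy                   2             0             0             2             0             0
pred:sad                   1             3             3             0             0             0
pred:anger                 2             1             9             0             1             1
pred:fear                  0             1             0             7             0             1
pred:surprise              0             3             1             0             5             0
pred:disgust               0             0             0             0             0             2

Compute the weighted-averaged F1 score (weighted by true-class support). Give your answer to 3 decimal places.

0.617

Per-class F1 score (2·TP/(2·TP+FP+FN)):
  joy: TP=2, FP=0+0+2+0+0=2, FN=1+2+0+0+0=3 → 4/9 = 0.4444
  sad: TP=3, FP=1+3+0+0+0=4, FN=0+1+1+3+0=5 → 6/15 = 0.4000
  anger: TP=9, FP=2+1+0+1+1=5, FN=0+3+0+1+0=4 → 18/27 = 0.6667
  fear: TP=7, FP=0+1+0+0+1=2, FN=2+0+0+0+0=2 → 14/18 = 0.7778
  surprise: TP=5, FP=0+3+1+0+0=4, FN=0+0+1+0+0=1 → 10/15 = 0.6667
  disgust: TP=2, FP=0+0+0+0+0=0, FN=0+0+1+1+0=2 → 4/6 = 0.6667
Weighted-F1 score = Σ (supportᵢ/N)·F1 scoreᵢ with N=45: (5/45)·0.4444 + (8/45)·0.4000 + (13/45)·0.6667 + (9/45)·0.7778 + (6/45)·0.6667 + (4/45)·0.6667 = 0.617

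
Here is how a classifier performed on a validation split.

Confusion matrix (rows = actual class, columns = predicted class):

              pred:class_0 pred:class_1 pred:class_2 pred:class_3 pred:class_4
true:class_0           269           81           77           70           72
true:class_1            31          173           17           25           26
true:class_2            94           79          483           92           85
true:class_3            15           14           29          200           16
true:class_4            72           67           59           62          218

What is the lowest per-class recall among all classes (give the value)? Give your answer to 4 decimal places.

Per-class recall (TP/(TP+FN)):
  class_0: TP=269, FN=81+77+70+72=300 → 269/569 = 0.47276
  class_1: TP=173, FN=31+17+25+26=99 → 173/272 = 0.63603
  class_2: TP=483, FN=94+79+92+85=350 → 483/833 = 0.57983
  class_3: TP=200, FN=15+14+29+16=74 → 200/274 = 0.72993
  class_4: TP=218, FN=72+67+59+62=260 → 218/478 = 0.45607
Lowest is class 'class_4' with recall = 0.4561.

0.4561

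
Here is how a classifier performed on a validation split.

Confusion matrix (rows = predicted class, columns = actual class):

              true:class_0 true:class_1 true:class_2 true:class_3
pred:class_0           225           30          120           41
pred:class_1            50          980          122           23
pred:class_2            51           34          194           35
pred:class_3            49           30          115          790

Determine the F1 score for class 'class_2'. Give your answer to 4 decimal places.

One-vs-rest for 'class_2': TP = diagonal; FP = other classes predicted 'class_2'; FN = 'class_2' predicted as other.
F1 score = 2·TP/(2·TP+FP+FN).
class_2: TP=194, FP=51+34+35=120, FN=120+122+115=357 → 388/865 = 0.44855

0.4486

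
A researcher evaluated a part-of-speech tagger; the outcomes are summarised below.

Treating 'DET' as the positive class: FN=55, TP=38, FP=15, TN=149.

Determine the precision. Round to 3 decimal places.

Precision = TP/(TP+FP) = 38/(38+15) = 38/53 = 0.717

0.717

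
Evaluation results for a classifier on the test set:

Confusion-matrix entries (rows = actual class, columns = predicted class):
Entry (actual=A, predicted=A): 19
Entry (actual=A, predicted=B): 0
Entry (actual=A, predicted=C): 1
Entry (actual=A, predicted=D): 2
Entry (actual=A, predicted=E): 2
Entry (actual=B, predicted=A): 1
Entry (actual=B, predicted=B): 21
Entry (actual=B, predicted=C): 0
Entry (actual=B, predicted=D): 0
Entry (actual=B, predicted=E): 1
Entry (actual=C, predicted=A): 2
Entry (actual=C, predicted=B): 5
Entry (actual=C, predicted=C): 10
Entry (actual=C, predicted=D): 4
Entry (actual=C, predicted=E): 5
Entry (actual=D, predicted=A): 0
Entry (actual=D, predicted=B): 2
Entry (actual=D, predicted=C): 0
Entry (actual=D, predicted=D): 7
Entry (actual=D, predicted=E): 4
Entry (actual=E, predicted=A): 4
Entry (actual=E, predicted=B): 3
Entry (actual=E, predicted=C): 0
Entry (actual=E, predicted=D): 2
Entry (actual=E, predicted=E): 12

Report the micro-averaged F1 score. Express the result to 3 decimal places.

0.645

Micro-averaging pools counts across classes: ΣTP=69, ΣFP=38, ΣFN=38.
Micro-F1 score = 2·TP/(2·TP+FP+FN) on pooled counts = 0.645 (equals overall accuracy in single-label multiclass).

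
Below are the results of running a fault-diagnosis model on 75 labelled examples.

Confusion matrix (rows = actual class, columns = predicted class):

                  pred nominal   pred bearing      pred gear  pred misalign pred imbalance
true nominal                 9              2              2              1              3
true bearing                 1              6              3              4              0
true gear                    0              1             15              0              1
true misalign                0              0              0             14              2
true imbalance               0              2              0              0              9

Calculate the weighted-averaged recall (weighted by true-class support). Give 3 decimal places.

0.707

Per-class recall (TP/(TP+FN)):
  nominal: TP=9, FN=2+2+1+3=8 → 9/17 = 0.5294
  bearing: TP=6, FN=1+3+4+0=8 → 6/14 = 0.4286
  gear: TP=15, FN=0+1+0+1=2 → 15/17 = 0.8824
  misalign: TP=14, FN=0+0+0+2=2 → 14/16 = 0.8750
  imbalance: TP=9, FN=0+2+0+0=2 → 9/11 = 0.8182
Weighted-recall = Σ (supportᵢ/N)·recallᵢ with N=75: (17/75)·0.5294 + (14/75)·0.4286 + (17/75)·0.8824 + (16/75)·0.8750 + (11/75)·0.8182 = 0.707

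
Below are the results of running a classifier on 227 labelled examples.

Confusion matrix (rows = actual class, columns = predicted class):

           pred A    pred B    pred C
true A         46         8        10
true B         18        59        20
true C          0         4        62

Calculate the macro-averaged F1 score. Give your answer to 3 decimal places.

Per-class F1 score (2·TP/(2·TP+FP+FN)):
  A: TP=46, FP=18+0=18, FN=8+10=18 → 92/128 = 0.7188
  B: TP=59, FP=8+4=12, FN=18+20=38 → 118/168 = 0.7024
  C: TP=62, FP=10+20=30, FN=0+4=4 → 124/158 = 0.7848
Macro-F1 score = mean = (0.7188 + 0.7024 + 0.7848) / 3 = 0.735

0.735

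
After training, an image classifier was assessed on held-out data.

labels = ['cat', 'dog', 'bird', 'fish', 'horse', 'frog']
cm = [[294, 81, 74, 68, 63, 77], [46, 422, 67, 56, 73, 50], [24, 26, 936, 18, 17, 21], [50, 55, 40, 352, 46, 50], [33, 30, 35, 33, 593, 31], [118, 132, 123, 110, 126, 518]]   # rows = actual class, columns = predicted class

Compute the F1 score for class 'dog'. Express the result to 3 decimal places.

0.578

F1 score = 2·TP/(2·TP+FP+FN).
dog: TP=422, FP=81+26+55+30+132=324, FN=46+67+56+73+50=292 → 844/1460 = 0.5781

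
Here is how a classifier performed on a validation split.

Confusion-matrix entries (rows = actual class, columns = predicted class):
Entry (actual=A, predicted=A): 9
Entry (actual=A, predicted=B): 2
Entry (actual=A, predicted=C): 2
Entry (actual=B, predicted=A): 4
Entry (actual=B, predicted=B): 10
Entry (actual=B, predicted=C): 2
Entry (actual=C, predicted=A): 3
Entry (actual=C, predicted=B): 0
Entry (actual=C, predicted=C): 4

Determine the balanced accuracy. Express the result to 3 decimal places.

0.630

Balanced accuracy = mean of per-class recall.
  A: recall = 9/13 = 0.6923
  B: recall = 10/16 = 0.6250
  C: recall = 4/7 = 0.5714
Mean = (0.6923 + 0.6250 + 0.5714) / 3 = 0.630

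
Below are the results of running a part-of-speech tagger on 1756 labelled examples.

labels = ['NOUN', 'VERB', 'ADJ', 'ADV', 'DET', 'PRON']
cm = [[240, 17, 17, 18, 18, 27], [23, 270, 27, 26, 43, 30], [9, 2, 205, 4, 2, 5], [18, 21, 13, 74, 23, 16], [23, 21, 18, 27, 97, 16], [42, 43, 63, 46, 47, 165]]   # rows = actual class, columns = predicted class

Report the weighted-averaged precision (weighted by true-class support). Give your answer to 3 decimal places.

0.611

Per-class precision (TP/(TP+FP)):
  NOUN: TP=240, FP=23+9+18+23+42=115 → 240/355 = 0.6761
  VERB: TP=270, FP=17+2+21+21+43=104 → 270/374 = 0.7219
  ADJ: TP=205, FP=17+27+13+18+63=138 → 205/343 = 0.5977
  ADV: TP=74, FP=18+26+4+27+46=121 → 74/195 = 0.3795
  DET: TP=97, FP=18+43+2+23+47=133 → 97/230 = 0.4217
  PRON: TP=165, FP=27+30+5+16+16=94 → 165/259 = 0.6371
Weighted-precision = Σ (supportᵢ/N)·precisionᵢ with N=1756: (337/1756)·0.6761 + (419/1756)·0.7219 + (227/1756)·0.5977 + (165/1756)·0.3795 + (202/1756)·0.4217 + (406/1756)·0.6371 = 0.611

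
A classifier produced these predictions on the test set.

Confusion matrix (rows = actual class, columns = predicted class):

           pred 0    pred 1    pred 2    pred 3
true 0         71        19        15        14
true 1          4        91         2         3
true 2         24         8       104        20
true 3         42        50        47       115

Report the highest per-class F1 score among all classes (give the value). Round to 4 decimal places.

Per-class F1 score (2·TP/(2·TP+FP+FN)):
  0: TP=71, FP=4+24+42=70, FN=19+15+14=48 → 142/260 = 0.54615
  1: TP=91, FP=19+8+50=77, FN=4+2+3=9 → 182/268 = 0.67910
  2: TP=104, FP=15+2+47=64, FN=24+8+20=52 → 208/324 = 0.64198
  3: TP=115, FP=14+3+20=37, FN=42+50+47=139 → 230/406 = 0.56650
Highest is class '1' with F1 score = 0.6791.

0.6791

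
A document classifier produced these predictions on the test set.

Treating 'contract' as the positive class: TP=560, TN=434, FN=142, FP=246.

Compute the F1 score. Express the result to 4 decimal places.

0.7427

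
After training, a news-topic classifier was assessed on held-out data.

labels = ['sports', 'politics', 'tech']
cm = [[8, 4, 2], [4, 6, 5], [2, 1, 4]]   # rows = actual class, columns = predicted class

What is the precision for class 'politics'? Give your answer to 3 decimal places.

0.545

precision = TP/(TP+FP).
politics: TP=6, FP=4+1=5 → 6/11 = 0.5455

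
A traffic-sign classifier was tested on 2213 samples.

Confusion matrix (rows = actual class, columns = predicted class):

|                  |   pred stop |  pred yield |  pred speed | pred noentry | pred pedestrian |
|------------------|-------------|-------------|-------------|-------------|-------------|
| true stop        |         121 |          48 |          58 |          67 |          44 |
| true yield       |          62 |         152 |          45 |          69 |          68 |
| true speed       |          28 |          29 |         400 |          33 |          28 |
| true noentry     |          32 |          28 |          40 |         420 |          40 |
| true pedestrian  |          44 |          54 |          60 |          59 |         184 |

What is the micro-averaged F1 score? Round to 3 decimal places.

0.577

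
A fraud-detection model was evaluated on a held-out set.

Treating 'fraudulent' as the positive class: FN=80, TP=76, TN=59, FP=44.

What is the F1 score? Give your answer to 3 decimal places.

Precision = TP/(TP+FP) = 76/120 = 0.6333
Recall = TP/(TP+FN) = 76/156 = 0.4872
F1 = 2·TP/(2·TP+FP+FN) = 152/276 = 0.551

0.551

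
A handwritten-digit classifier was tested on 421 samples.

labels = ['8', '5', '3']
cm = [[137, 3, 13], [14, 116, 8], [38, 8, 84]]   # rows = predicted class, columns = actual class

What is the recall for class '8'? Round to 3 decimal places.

0.725

Treat '8' as positive and all other classes as negative.
recall = TP/(TP+FN).
8: TP=137, FN=14+38=52 → 137/189 = 0.7249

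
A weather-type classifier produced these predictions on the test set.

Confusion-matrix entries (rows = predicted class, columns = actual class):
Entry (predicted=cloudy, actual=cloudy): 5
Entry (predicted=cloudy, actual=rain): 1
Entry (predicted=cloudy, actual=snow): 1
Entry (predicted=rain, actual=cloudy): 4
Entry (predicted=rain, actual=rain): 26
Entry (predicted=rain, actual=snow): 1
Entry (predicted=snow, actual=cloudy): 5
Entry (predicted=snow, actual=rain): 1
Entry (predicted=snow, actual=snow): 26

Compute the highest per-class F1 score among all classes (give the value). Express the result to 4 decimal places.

Per-class F1 score (2·TP/(2·TP+FP+FN)):
  cloudy: TP=5, FP=1+1=2, FN=4+5=9 → 10/21 = 0.47619
  rain: TP=26, FP=4+1=5, FN=1+1=2 → 52/59 = 0.88136
  snow: TP=26, FP=5+1=6, FN=1+1=2 → 52/60 = 0.86667
Highest is class 'rain' with F1 score = 0.8814.

0.8814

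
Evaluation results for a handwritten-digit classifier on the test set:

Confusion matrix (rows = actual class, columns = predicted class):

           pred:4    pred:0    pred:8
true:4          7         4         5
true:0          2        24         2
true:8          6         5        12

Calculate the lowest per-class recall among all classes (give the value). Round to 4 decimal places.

0.4375

Per-class recall (TP/(TP+FN)):
  4: TP=7, FN=4+5=9 → 7/16 = 0.43750
  0: TP=24, FN=2+2=4 → 24/28 = 0.85714
  8: TP=12, FN=6+5=11 → 12/23 = 0.52174
Lowest is class '4' with recall = 0.4375.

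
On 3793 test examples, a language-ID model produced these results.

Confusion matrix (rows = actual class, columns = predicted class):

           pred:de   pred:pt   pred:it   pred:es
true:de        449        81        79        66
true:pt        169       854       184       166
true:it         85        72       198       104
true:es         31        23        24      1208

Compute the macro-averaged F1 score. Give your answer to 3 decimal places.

0.655

Per-class F1 score (2·TP/(2·TP+FP+FN)):
  de: TP=449, FP=169+85+31=285, FN=81+79+66=226 → 898/1409 = 0.6373
  pt: TP=854, FP=81+72+23=176, FN=169+184+166=519 → 1708/2403 = 0.7108
  it: TP=198, FP=79+184+24=287, FN=85+72+104=261 → 396/944 = 0.4195
  es: TP=1208, FP=66+166+104=336, FN=31+23+24=78 → 2416/2830 = 0.8537
Macro-F1 score = mean = (0.6373 + 0.7108 + 0.4195 + 0.8537) / 4 = 0.655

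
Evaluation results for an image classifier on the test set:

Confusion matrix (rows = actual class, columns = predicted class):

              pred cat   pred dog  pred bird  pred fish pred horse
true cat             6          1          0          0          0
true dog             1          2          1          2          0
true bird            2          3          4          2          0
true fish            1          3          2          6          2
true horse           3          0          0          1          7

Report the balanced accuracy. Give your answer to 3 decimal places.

0.524

Balanced accuracy = mean of per-class recall.
  cat: recall = 6/7 = 0.8571
  dog: recall = 2/6 = 0.3333
  bird: recall = 4/11 = 0.3636
  fish: recall = 6/14 = 0.4286
  horse: recall = 7/11 = 0.6364
Mean = (0.8571 + 0.3333 + 0.3636 + 0.4286 + 0.6364) / 5 = 0.524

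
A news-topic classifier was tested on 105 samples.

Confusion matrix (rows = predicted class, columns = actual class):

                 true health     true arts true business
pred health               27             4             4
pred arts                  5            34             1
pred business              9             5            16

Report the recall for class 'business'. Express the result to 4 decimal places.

0.7619

Take TP from the diagonal, FP from the rest of the 'business' prediction marginal, FN from the rest of the 'business' actual marginal.
recall = TP/(TP+FN).
business: TP=16, FN=4+1=5 → 16/21 = 0.76190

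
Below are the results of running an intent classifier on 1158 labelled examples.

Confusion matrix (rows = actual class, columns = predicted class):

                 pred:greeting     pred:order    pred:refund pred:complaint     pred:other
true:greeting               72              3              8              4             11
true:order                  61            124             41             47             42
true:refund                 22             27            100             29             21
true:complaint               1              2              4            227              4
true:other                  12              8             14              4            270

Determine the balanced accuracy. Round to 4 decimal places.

0.6923

Balanced accuracy = mean of per-class recall.
  greeting: recall = 72/98 = 0.73469
  order: recall = 124/315 = 0.39365
  refund: recall = 100/199 = 0.50251
  complaint: recall = 227/238 = 0.95378
  other: recall = 270/308 = 0.87662
Mean = (0.73469 + 0.39365 + 0.50251 + 0.95378 + 0.87662) / 5 = 0.6923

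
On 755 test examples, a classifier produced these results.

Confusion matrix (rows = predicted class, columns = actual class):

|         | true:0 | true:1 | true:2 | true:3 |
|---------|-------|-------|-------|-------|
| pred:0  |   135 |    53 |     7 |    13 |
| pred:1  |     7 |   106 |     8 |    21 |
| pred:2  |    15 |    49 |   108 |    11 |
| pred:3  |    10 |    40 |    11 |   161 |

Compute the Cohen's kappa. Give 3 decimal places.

0.570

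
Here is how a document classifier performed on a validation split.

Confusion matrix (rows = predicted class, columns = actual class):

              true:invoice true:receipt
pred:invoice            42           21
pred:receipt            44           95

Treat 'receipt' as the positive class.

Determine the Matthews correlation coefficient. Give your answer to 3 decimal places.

MCC = (TP·TN − FP·FN) / √((TP+FP)(TP+FN)(TN+FP)(TN+FN))
Numerator = 95·42 − 44·21 = 3066
Denominator = √(139·116·86·63) = √87359832 = 9346.6482
MCC = 3066 / 9346.6482 = 0.328

0.328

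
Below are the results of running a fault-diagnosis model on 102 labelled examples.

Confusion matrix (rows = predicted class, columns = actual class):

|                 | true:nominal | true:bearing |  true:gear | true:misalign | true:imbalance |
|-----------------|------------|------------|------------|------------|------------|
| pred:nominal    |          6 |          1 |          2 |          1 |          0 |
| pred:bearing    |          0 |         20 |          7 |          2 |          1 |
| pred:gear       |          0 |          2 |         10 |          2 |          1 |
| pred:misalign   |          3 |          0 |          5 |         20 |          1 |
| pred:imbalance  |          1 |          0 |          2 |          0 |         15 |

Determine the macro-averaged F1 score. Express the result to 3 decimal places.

Per-class F1 score (2·TP/(2·TP+FP+FN)):
  nominal: TP=6, FP=1+2+1+0=4, FN=0+0+3+1=4 → 12/20 = 0.6000
  bearing: TP=20, FP=0+7+2+1=10, FN=1+2+0+0=3 → 40/53 = 0.7547
  gear: TP=10, FP=0+2+2+1=5, FN=2+7+5+2=16 → 20/41 = 0.4878
  misalign: TP=20, FP=3+0+5+1=9, FN=1+2+2+0=5 → 40/54 = 0.7407
  imbalance: TP=15, FP=1+0+2+0=3, FN=0+1+1+1=3 → 30/36 = 0.8333
Macro-F1 score = mean = (0.6000 + 0.7547 + 0.4878 + 0.7407 + 0.8333) / 5 = 0.683

0.683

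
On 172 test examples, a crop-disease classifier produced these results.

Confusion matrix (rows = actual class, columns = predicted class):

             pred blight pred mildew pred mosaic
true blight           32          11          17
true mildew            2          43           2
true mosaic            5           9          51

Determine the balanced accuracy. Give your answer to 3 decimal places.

Balanced accuracy = mean of per-class recall.
  blight: recall = 32/60 = 0.5333
  mildew: recall = 43/47 = 0.9149
  mosaic: recall = 51/65 = 0.7846
Mean = (0.5333 + 0.9149 + 0.7846) / 3 = 0.744

0.744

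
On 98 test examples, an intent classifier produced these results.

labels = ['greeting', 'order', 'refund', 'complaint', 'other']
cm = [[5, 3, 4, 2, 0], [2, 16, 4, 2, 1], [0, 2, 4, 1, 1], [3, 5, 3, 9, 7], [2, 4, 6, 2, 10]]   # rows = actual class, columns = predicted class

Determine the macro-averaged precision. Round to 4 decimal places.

0.4459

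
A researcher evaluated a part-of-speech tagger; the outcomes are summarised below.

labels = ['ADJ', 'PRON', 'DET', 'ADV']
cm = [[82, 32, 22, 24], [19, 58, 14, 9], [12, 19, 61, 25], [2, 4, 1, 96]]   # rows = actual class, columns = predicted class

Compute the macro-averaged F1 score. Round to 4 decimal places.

Per-class F1 score (2·TP/(2·TP+FP+FN)):
  ADJ: TP=82, FP=19+12+2=33, FN=32+22+24=78 → 164/275 = 0.59636
  PRON: TP=58, FP=32+19+4=55, FN=19+14+9=42 → 116/213 = 0.54460
  DET: TP=61, FP=22+14+1=37, FN=12+19+25=56 → 122/215 = 0.56744
  ADV: TP=96, FP=24+9+25=58, FN=2+4+1=7 → 192/257 = 0.74708
Macro-F1 score = mean = (0.59636 + 0.54460 + 0.56744 + 0.74708) / 4 = 0.6139

0.6139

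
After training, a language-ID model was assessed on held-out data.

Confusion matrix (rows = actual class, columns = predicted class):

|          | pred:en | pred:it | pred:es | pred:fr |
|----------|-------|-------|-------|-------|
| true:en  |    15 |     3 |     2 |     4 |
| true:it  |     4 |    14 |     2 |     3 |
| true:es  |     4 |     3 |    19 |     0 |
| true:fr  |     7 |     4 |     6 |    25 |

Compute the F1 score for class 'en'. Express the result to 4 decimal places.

Treat 'en' as positive and all other classes as negative.
F1 score = 2·TP/(2·TP+FP+FN).
en: TP=15, FP=4+4+7=15, FN=3+2+4=9 → 30/54 = 0.55556

0.5556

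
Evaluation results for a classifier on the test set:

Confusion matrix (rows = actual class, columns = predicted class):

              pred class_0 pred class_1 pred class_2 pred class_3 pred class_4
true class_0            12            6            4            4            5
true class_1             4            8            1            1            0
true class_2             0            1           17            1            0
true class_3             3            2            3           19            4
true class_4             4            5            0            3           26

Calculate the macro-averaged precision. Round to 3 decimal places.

Per-class precision (TP/(TP+FP)):
  class_0: TP=12, FP=4+0+3+4=11 → 12/23 = 0.5217
  class_1: TP=8, FP=6+1+2+5=14 → 8/22 = 0.3636
  class_2: TP=17, FP=4+1+3+0=8 → 17/25 = 0.6800
  class_3: TP=19, FP=4+1+1+3=9 → 19/28 = 0.6786
  class_4: TP=26, FP=5+0+0+4=9 → 26/35 = 0.7429
Macro-precision = mean = (0.5217 + 0.3636 + 0.6800 + 0.6786 + 0.7429) / 5 = 0.597

0.597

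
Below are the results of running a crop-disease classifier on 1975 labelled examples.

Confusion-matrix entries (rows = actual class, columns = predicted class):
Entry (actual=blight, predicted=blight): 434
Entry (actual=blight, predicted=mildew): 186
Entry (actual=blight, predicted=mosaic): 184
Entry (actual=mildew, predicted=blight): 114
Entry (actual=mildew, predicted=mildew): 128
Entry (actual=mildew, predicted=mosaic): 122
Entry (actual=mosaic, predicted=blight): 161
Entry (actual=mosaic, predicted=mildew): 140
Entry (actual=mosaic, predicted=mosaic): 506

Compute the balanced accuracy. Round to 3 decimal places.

0.506

Balanced accuracy = mean of per-class recall.
  blight: recall = 434/804 = 0.5398
  mildew: recall = 128/364 = 0.3516
  mosaic: recall = 506/807 = 0.6270
Mean = (0.5398 + 0.3516 + 0.6270) / 3 = 0.506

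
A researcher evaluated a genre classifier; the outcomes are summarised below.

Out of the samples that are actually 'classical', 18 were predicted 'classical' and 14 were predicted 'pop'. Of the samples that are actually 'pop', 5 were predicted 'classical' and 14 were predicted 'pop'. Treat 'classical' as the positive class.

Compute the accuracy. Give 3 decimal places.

0.627

Accuracy = (TP+TN)/N = (18+14)/51 = 0.627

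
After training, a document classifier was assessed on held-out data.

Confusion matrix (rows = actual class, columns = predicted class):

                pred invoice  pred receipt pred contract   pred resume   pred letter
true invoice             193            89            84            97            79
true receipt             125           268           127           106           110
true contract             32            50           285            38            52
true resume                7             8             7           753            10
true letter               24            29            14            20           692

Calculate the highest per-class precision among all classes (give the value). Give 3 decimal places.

Per-class precision (TP/(TP+FP)):
  invoice: TP=193, FP=125+32+7+24=188 → 193/381 = 0.5066
  receipt: TP=268, FP=89+50+8+29=176 → 268/444 = 0.6036
  contract: TP=285, FP=84+127+7+14=232 → 285/517 = 0.5513
  resume: TP=753, FP=97+106+38+20=261 → 753/1014 = 0.7426
  letter: TP=692, FP=79+110+52+10=251 → 692/943 = 0.7338
Highest is class 'resume' with precision = 0.743.

0.743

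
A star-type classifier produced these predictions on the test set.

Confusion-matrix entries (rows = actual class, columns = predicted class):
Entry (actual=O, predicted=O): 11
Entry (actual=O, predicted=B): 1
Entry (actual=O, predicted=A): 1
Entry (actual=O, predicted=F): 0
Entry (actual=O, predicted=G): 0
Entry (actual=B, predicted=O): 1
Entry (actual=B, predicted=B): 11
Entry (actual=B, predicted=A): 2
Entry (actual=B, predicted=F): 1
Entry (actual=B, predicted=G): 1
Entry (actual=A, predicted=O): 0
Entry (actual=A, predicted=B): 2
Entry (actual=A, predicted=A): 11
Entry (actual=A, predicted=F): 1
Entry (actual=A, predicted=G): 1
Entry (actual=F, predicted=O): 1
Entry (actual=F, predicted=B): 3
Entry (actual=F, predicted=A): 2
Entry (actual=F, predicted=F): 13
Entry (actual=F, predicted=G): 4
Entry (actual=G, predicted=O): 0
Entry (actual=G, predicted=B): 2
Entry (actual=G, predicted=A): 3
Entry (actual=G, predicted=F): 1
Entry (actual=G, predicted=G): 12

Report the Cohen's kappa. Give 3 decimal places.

0.603

Observed agreement pₒ = trace/N = 58/85 = 0.6824
Expected agreement pₑ = Σ (rowᵢ·colᵢ)/N² = (13·13 + 16·19 + 15·19 + 23·16 + 18·18)/85² = 0.2007
κ = (pₒ − pₑ)/(1 − pₑ) = (0.6824 − 0.2007)/(1 − 0.2007) = 0.603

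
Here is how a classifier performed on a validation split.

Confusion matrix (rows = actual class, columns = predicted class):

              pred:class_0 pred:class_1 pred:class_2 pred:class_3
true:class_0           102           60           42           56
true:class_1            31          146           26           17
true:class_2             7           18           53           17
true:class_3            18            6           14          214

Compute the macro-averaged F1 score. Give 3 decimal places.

0.592

Per-class F1 score (2·TP/(2·TP+FP+FN)):
  class_0: TP=102, FP=31+7+18=56, FN=60+42+56=158 → 204/418 = 0.4880
  class_1: TP=146, FP=60+18+6=84, FN=31+26+17=74 → 292/450 = 0.6489
  class_2: TP=53, FP=42+26+14=82, FN=7+18+17=42 → 106/230 = 0.4609
  class_3: TP=214, FP=56+17+17=90, FN=18+6+14=38 → 428/556 = 0.7698
Macro-F1 score = mean = (0.4880 + 0.6489 + 0.4609 + 0.7698) / 4 = 0.592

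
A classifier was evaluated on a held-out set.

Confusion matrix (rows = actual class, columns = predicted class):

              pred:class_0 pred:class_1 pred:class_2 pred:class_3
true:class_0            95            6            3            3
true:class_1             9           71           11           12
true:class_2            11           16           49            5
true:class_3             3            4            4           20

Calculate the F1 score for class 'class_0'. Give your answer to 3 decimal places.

F1 score = 2·TP/(2·TP+FP+FN).
class_0: TP=95, FP=9+11+3=23, FN=6+3+3=12 → 190/225 = 0.8444

0.844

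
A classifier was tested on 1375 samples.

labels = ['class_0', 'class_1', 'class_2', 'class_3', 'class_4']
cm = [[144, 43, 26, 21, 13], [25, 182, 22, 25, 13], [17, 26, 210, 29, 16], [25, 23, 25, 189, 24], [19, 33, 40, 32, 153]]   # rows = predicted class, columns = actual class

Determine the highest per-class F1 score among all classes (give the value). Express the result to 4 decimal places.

Per-class F1 score (2·TP/(2·TP+FP+FN)):
  class_0: TP=144, FP=43+26+21+13=103, FN=25+17+25+19=86 → 288/477 = 0.60377
  class_1: TP=182, FP=25+22+25+13=85, FN=43+26+23+33=125 → 364/574 = 0.63415
  class_2: TP=210, FP=17+26+29+16=88, FN=26+22+25+40=113 → 420/621 = 0.67633
  class_3: TP=189, FP=25+23+25+24=97, FN=21+25+29+32=107 → 378/582 = 0.64948
  class_4: TP=153, FP=19+33+40+32=124, FN=13+13+16+24=66 → 306/496 = 0.61694
Highest is class 'class_2' with F1 score = 0.6763.

0.6763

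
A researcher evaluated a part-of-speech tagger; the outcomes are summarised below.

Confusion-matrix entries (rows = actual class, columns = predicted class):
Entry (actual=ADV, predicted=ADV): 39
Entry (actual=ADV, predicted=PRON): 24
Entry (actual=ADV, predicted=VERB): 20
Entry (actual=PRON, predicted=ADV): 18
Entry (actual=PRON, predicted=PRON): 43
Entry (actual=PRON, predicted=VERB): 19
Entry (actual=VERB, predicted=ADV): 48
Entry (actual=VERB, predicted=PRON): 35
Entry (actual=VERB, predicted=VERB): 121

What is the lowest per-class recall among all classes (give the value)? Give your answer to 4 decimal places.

Per-class recall (TP/(TP+FN)):
  ADV: TP=39, FN=24+20=44 → 39/83 = 0.46988
  PRON: TP=43, FN=18+19=37 → 43/80 = 0.53750
  VERB: TP=121, FN=48+35=83 → 121/204 = 0.59314
Lowest is class 'ADV' with recall = 0.4699.

0.4699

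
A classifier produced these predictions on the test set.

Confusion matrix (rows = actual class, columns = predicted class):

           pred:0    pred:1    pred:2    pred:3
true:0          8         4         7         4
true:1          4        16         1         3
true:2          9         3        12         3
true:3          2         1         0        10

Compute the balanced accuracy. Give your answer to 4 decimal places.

0.5570

Balanced accuracy = mean of per-class recall.
  0: recall = 8/23 = 0.34783
  1: recall = 16/24 = 0.66667
  2: recall = 12/27 = 0.44444
  3: recall = 10/13 = 0.76923
Mean = (0.34783 + 0.66667 + 0.44444 + 0.76923) / 4 = 0.5570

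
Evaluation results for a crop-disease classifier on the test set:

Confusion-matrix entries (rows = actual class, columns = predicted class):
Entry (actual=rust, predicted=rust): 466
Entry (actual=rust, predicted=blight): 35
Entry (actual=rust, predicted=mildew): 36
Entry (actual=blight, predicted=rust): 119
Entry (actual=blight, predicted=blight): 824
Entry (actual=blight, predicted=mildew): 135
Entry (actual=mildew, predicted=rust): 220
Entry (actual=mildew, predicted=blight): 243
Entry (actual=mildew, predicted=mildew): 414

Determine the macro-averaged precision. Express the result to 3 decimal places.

Per-class precision (TP/(TP+FP)):
  rust: TP=466, FP=119+220=339 → 466/805 = 0.5789
  blight: TP=824, FP=35+243=278 → 824/1102 = 0.7477
  mildew: TP=414, FP=36+135=171 → 414/585 = 0.7077
Macro-precision = mean = (0.5789 + 0.7477 + 0.7077) / 3 = 0.678

0.678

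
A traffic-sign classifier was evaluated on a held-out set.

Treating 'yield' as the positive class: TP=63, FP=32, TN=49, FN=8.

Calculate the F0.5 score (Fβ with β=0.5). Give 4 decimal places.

0.6984

Fβ = (1+β²)·TP / ((1+β²)·TP + β²·FN + FP), with β²=1/4
= 1.25·63 / (1.25·63 + 0.25·8 + 32) = 0.6984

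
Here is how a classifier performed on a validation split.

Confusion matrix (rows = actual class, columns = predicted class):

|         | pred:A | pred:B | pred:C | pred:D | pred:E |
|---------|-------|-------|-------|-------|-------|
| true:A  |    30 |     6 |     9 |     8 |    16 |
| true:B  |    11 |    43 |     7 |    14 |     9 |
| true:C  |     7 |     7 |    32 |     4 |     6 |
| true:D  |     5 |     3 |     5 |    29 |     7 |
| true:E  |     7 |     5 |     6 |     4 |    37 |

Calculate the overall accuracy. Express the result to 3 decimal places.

0.539

Accuracy = trace / total = (30+43+32+29+37=171) / 317 = 171/317 = 0.539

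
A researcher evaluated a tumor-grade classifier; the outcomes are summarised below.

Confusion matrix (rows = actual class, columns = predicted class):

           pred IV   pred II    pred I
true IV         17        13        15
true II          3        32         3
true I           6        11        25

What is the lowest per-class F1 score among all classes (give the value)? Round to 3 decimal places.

Per-class F1 score (2·TP/(2·TP+FP+FN)):
  IV: TP=17, FP=3+6=9, FN=13+15=28 → 34/71 = 0.4789
  II: TP=32, FP=13+11=24, FN=3+3=6 → 64/94 = 0.6809
  I: TP=25, FP=15+3=18, FN=6+11=17 → 50/85 = 0.5882
Lowest is class 'IV' with F1 score = 0.479.

0.479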